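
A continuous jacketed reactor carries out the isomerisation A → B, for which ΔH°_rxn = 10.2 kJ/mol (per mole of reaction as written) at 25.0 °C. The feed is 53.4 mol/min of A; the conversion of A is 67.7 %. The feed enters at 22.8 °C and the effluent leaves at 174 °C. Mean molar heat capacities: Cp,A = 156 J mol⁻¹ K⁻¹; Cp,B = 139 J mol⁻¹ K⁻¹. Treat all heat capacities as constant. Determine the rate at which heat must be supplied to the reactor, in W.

Q_in = 25600 W

Extent of reaction ξ = 0.677 × 53.4 = 36.152 mol/min
Reaction term: ξ·ΔH°_rxn = 36.152 × 10.2 = 368.75 kJ/min
Sensible, feed 22.8→25 °C: 18.327 kJ/min
Outlet flows (mol/min): A 17.248, B 36.152
Sensible, products 25→174 °C: 1149.7 kJ/min
Q = ΔH = 1536.7 kJ/min = 25.612 kW
Heat supplied = 25612 W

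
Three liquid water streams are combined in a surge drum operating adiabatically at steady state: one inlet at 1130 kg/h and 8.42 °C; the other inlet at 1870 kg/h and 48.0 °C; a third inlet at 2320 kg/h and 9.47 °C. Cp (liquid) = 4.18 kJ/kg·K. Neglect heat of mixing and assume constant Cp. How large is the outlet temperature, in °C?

T_out = 22.8 °C

Adiabatic, steady state ⇒ Σ ṁᵢCp,ᵢ(T_out − Tᵢ) = 0
T_out = Σ ṁᵢCp,ᵢTᵢ / Σ ṁᵢCp,ᵢ
      = 506800 / 22238 = 22.79 °C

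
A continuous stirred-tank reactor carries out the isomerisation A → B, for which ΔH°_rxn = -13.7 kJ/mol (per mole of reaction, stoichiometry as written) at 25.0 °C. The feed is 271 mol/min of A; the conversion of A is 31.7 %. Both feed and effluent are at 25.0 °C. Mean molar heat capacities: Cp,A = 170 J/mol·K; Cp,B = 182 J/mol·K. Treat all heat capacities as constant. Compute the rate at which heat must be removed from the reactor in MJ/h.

Q_out = 70.6 MJ/h

Extent of reaction ξ = 0.317 × 271 = 85.907 mol/min
Reaction term: ξ·ΔH°_rxn = 85.907 × -13.7 = -1176.9 kJ/min
Q = ΔH = -1176.9 kJ/min = -19.615 kW
Heat removed = 70.616 MJ/h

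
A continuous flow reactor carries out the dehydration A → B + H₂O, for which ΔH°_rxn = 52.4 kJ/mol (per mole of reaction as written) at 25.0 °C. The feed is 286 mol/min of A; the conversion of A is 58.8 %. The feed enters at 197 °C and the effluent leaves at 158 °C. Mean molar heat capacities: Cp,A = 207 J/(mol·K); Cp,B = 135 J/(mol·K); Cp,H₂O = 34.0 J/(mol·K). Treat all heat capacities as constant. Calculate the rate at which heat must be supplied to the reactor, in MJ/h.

Q_in = 339 MJ/h

Extent of reaction ξ = 0.588 × 286 = 168.17 mol/min
Reaction term: ξ·ΔH°_rxn = 168.17 × 52.4 = 8812 kJ/min
Sensible, feed 197→25 °C: -10183 kJ/min
Outlet flows (mol/min): A 117.83, B 168.17, H₂O 168.17
Sensible, products 25→158 °C: 7023.9 kJ/min
Q = ΔH = 5653.2 kJ/min = 94.22 kW
Heat supplied = 339.19 MJ/h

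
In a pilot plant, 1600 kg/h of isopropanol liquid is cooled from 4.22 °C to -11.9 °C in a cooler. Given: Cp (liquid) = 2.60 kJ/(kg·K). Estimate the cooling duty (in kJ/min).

Q_c = 1120 kJ/min

Q = ṁ·Cp·ΔT = 1600 × 2.60 × (-11.9 − 4.22) = -67059 kJ/h
Converting: 67059 / 3600 s = 18.628 kW
Cooling duty = 1117.7 kJ/min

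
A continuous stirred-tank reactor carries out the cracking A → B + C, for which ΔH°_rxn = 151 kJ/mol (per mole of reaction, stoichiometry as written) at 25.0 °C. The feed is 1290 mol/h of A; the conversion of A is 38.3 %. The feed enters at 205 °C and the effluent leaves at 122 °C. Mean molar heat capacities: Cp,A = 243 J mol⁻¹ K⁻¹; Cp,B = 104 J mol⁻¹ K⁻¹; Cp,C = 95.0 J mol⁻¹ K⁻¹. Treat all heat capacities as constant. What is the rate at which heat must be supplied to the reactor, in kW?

Q_in = 12.9 kW

Extent of reaction ξ = 0.383 × 1290 = 494.07 mol/h
Reaction term: ξ·ΔH°_rxn = 494.07 × 151 = 74605 kJ/h
Sensible, feed 205→25 °C: -56425 kJ/h
Outlet flows (mol/h): A 795.93, B 494.07, C 494.07
Sensible, products 25→122 °C: 28298 kJ/h
Q = ΔH = 46478 kJ/h = 12.911 kW
Heat supplied = 12.911 kW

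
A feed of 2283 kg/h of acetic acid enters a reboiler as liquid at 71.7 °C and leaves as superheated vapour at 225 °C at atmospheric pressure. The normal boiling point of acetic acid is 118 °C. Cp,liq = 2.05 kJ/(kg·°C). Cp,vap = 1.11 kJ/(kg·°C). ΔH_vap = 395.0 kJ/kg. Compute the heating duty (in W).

liquid 71.7→118 °C: 94.915 kJ/kg
vaporisation at 118 °C: 395 kJ/kg
vapour 118→225 °C: 118.77 kJ/kg
Δh = 94.915 + 395 + 118.77 = 608.68 kJ/kg
Q = ṁ·Δh = 2283 kg/h × 608.68 kJ/kg = 1.3896e+06 kJ/h
|Q| = 386.01 kW = 386010 W

Q = 386000 W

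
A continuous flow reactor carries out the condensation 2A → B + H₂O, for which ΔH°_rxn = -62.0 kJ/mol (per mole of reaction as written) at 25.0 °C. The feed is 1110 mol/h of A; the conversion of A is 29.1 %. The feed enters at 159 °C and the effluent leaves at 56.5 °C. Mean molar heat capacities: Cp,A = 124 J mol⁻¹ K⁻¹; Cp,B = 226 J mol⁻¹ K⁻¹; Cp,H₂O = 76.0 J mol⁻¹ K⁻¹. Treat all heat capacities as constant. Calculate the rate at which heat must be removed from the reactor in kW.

Extent of reaction ξ = 0.291 × 1110 / 2 = 161.5 mol/h
Reaction term: ξ·ΔH°_rxn = 161.5 × -62.0 = -10013 kJ/h
Sensible, feed 159→25 °C: -18444 kJ/h
Outlet flows (mol/h): A 786.99, B 161.5, H₂O 161.5
Sensible, products 25→56.5 °C: 4610.4 kJ/h
Q = ΔH = -23847 kJ/h = -6.6241 kW
Heat removed = 6.6241 kW

Q_out = 6.62 kW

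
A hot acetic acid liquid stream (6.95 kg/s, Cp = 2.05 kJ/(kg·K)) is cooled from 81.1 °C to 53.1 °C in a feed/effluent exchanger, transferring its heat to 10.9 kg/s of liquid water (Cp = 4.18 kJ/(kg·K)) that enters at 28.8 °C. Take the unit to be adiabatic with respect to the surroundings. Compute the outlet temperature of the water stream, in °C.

T_c,out = 37.6 °C

Heat released by hot stream: Q = 6.95 × 2.05 × (81.1 − 53.1) = 398.93 kJ/s
Energy balance on cold side (adiabatic exchanger): Q = ṁ_c·Cp_c·(T_c,out − T_c,in)
T_c,out = 28.8 + 398.93/(10.9 × 4.18) = 37.556 °C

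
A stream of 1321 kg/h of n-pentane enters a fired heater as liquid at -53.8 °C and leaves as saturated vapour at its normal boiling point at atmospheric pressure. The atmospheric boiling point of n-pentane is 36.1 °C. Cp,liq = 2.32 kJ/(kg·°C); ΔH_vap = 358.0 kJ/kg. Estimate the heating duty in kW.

Q = 208 kW

liquid -53.8→36.1 °C: 208.57 kJ/kg
vaporisation at 36.1 °C: 358 kJ/kg
Δh = 208.57 + 358 = 566.57 kJ/kg
Q = ṁ·Δh = 1321 kg/h × 566.57 kJ/kg = 748440 kJ/h
|Q| = 207.9 kW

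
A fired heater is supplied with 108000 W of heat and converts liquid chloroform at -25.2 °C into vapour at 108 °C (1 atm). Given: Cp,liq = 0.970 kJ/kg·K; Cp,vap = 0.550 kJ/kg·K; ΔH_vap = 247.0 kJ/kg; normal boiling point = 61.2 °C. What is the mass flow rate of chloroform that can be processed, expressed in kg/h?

Δh = 0.970×(61.2−-25.2) + 247.0 + 0.550×(108−61.2) = 356.55 kJ/kg
Q = 108000 W = 108 kJ/s = 388800 kJ/h
ṁ = Q/Δh = 388800 / 356.55 = 1090.5 kg/h

ṁ = 1090 kg/h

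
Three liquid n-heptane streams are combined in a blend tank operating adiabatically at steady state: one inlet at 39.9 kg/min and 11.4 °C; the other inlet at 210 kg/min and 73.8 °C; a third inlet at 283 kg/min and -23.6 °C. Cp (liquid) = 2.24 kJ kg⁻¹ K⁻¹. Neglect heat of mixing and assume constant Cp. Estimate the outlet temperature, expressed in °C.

No heat crosses the boundary, so H_out = H_in.
Σ ṁᵢCp,ᵢTᵢ = 39.9×2.24×11.4 + 210×2.24×73.8 + 283×2.24×-23.6 = 20774
Σ ṁᵢCp,ᵢ = 39.9×2.24 + 210×2.24 + 283×2.24 = 1193.7
T_out = 20774 / 1193.7 = 17.403 °C

T_out = 17.4 °C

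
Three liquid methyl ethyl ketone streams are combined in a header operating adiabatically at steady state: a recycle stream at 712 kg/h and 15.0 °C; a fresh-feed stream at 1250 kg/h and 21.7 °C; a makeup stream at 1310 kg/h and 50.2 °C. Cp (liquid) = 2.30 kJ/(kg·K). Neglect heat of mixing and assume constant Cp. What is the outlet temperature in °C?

No heat crosses the boundary, so H_out = H_in.
Σ ṁᵢCp,ᵢTᵢ = 712×2.30×15.0 + 1250×2.30×21.7 + 1310×2.30×50.2 = 238200
Σ ṁᵢCp,ᵢ = 712×2.30 + 1250×2.30 + 1310×2.30 = 7525.6
T_out = 238200 / 7525.6 = 31.653 °C

T_out = 31.7 °C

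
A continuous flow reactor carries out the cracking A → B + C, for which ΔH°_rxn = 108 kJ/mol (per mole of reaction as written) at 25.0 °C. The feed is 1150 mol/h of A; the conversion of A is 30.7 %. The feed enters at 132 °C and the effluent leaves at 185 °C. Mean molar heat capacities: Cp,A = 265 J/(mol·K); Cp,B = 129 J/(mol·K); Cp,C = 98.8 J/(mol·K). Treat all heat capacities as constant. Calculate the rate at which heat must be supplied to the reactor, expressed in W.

Q_in = 14500 W

Extent of reaction ξ = 0.307 × 1150 = 353.05 mol/h
Reaction term: ξ·ΔH°_rxn = 353.05 × 108 = 38129 kJ/h
Sensible, feed 132→25 °C: -32608 kJ/h
Outlet flows (mol/h): A 796.95, B 353.05, C 353.05
Sensible, products 25→185 °C: 46659 kJ/h
Q = ΔH = 52180 kJ/h = 14.494 kW
Heat supplied = 14494 W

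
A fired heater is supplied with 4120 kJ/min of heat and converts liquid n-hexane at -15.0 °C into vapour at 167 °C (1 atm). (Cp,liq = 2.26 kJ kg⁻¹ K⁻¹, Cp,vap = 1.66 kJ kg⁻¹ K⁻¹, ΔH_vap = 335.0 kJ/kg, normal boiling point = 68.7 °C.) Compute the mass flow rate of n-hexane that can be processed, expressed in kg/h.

Δh = 2.26×(68.7−-15.0) + 335.0 + 1.66×(167−68.7) = 687.34 kJ/kg
Q = 4120 kJ/min = 68.667 kJ/s = 247200 kJ/h
ṁ = Q/Δh = 247200 / 687.34 = 359.65 kg/h

ṁ = 360 kg/h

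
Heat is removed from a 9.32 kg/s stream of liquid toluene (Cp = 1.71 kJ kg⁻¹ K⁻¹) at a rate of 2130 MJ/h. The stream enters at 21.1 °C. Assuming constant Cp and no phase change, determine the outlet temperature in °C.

Q = 2130 MJ/h = 591.67 kJ/s
ΔT = Q/(ṁ·Cp) = 591.67/(9.32×1.71) = 37.125 K
T_out = 21.1 − 37.125 = -16.025 °C

T_out = -16.0 °C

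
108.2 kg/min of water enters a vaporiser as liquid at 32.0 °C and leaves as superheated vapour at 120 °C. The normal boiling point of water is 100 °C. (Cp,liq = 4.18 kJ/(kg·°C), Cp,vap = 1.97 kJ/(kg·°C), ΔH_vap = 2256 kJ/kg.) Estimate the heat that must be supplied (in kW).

liquid 32.0→100 °C: 284.24 kJ/kg
vaporisation at 100 °C: 2256 kJ/kg
vapour 100→120 °C: 39.4 kJ/kg
Δh = 284.24 + 2256 + 39.4 = 2579.6 kJ/kg
Q = ṁ·Δh = 108.2 kg/min × 2579.6 kJ/kg = 279120 kJ/min
|Q| = 4652 kW

Q = 4650 kW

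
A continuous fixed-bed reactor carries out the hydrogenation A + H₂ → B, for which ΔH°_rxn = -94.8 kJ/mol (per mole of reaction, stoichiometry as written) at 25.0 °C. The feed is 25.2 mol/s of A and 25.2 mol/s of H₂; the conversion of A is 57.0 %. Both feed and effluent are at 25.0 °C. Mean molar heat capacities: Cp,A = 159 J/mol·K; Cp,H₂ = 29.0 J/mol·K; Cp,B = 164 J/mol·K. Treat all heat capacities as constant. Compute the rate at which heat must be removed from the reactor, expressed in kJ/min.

Extent of reaction ξ = 0.570 × 25.2 = 14.364 mol/s
Reaction term: ξ·ΔH°_rxn = 14.364 × -94.8 = -1361.7 kJ/s
Q = ΔH = -1361.7 kJ/s = -1361.7 kW
Heat removed = 81702 kJ/min

Q_out = 81700 kJ/min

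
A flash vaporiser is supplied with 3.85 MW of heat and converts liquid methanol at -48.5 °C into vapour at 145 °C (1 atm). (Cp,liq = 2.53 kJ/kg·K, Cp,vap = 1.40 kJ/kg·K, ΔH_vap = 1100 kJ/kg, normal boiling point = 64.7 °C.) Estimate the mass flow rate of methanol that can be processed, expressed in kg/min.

Δh = 2.53×(64.7−-48.5) + 1100 + 1.40×(145−64.7) = 1498.8 kJ/kg
Q = 3.85 MW = 3850 kJ/s = 231000 kJ/min
ṁ = Q/Δh = 231000 / 1498.8 = 154.12 kg/min

ṁ = 154 kg/min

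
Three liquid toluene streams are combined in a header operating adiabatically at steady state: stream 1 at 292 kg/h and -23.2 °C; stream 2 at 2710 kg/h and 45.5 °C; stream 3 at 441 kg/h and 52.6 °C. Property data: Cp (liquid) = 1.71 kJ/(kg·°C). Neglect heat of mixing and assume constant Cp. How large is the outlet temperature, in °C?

T_out = 40.6 °C

Adiabatic, steady state ⇒ Σ ṁᵢCp,ᵢ(T_out − Tᵢ) = 0
Σ ṁᵢCp,ᵢTᵢ = 292×1.71×-23.2 + 2710×1.71×45.5 + 441×1.71×52.6 = 238930
Σ ṁᵢCp,ᵢ = 292×1.71 + 2710×1.71 + 441×1.71 = 5887.5
T_out = 238930 / 5887.5 = 40.583 °C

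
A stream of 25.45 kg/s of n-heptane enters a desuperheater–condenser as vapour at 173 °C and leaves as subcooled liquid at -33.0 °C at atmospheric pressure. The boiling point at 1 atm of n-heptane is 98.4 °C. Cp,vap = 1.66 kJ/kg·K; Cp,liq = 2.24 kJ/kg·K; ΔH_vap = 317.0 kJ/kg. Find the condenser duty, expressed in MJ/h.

Q_c = 67400 MJ/h

vapour 173→98.4 °C: -123.84 kJ/kg
condensation at 98.4 °C: -317 kJ/kg
liquid 98.4→-33.0 °C: -294.34 kJ/kg
Δh = -123.84 + -317 + -294.34 = -735.17 kJ/kg
Q = ṁ·Δh = 25.45 kg/s × -735.17 kJ/kg = -18710 kJ/s
|Q| = 18710 kW = 67356 MJ/h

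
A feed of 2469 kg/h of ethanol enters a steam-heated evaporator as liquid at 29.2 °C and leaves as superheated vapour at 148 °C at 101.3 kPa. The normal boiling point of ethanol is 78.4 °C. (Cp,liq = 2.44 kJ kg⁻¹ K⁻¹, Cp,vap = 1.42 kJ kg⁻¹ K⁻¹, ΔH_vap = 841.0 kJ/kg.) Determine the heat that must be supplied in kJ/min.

liquid 29.2→78.4 °C: 120.05 kJ/kg
vaporisation at 78.4 °C: 841 kJ/kg
vapour 78.4→148 °C: 98.832 kJ/kg
Δh = 120.05 + 841 + 98.832 = 1059.9 kJ/kg
Q = ṁ·Δh = 2469 kg/h × 1059.9 kJ/kg = 2.6168e+06 kJ/h
|Q| = 726.9 kW = 43614 kJ/min

Q = 43600 kJ/min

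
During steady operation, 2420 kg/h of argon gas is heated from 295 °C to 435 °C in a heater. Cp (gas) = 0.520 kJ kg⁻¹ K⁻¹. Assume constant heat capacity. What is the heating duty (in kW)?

Q = 48.9 kW

Q = ṁ·Cp·ΔT = 2420 × 0.520 × (435 − 295) = 176180 kJ/h
Converting: 176180 / 3600 s = 48.938 kW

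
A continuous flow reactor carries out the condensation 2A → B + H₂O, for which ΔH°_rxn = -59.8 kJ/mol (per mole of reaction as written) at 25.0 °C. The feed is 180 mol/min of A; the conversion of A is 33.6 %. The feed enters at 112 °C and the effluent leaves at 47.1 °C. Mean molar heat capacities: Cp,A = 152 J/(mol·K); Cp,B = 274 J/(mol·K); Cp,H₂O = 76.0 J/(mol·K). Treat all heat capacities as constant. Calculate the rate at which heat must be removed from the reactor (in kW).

Extent of reaction ξ = 0.336 × 180 / 2 = 30.24 mol/min
Reaction term: ξ·ΔH°_rxn = 30.24 × -59.8 = -1808.4 kJ/min
Sensible, feed 112→25 °C: -2380.3 kJ/min
Outlet flows (mol/min): A 119.52, B 30.24, H₂O 30.24
Sensible, products 25→47.1 °C: 635.4 kJ/min
Q = ΔH = -3553.3 kJ/min = -59.221 kW
Heat removed = 59.221 kW

Q_out = 59.2 kW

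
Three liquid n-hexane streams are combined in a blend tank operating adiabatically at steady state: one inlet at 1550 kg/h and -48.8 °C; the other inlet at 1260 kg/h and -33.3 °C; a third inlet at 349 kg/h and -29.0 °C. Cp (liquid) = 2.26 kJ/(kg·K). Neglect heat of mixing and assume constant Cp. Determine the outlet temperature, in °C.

No heat crosses the boundary, so H_out = H_in.
T_out = Σ ṁᵢCp,ᵢTᵢ / Σ ṁᵢCp,ᵢ
      = -288640 / 7139.3 = -40.43 °C

T_out = -40.4 °C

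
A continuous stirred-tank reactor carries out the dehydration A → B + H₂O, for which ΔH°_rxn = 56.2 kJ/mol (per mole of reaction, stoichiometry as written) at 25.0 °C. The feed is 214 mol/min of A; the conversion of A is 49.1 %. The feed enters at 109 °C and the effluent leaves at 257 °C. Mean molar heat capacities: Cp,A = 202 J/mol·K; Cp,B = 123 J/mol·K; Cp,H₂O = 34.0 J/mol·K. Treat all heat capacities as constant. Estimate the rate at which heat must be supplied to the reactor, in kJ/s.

Q_in = 187 kJ/s

Extent of reaction ξ = 0.491 × 214 = 105.07 mol/min
Reaction term: ξ·ΔH°_rxn = 105.07 × 56.2 = 5905.2 kJ/min
Sensible, feed 109→25 °C: -3631.2 kJ/min
Outlet flows (mol/min): A 108.93, B 105.07, H₂O 105.07
Sensible, products 25→257 °C: 8931.9 kJ/min
Q = ΔH = 11206 kJ/min = 186.77 kW
Heat supplied = 186.77 kJ/s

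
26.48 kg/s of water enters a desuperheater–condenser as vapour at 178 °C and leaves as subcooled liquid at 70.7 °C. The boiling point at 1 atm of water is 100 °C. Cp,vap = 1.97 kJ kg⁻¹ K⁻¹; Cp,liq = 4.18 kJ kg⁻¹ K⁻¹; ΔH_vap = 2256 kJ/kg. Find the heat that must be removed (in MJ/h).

vapour 178→100 °C: -153.66 kJ/kg
condensation at 100 °C: -2256 kJ/kg
liquid 100→70.7 °C: -122.47 kJ/kg
Δh = -153.66 + -2256 + -122.47 = -2532.1 kJ/kg
Q = ṁ·Δh = 26.48 kg/s × -2532.1 kJ/kg = -67051 kJ/s
|Q| = 67051 kW = 241380 MJ/h

Q_c = 241000 MJ/h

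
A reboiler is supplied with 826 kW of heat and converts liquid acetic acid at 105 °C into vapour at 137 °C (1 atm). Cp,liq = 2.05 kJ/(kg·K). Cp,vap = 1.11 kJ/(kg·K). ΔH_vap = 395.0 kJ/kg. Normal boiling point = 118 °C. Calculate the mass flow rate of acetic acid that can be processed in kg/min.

Δh = 2.05×(118−105) + 395.0 + 1.11×(137−118) = 442.74 kJ/kg
Q = 826 kW = 826 kJ/s = 49560 kJ/min
ṁ = Q/Δh = 49560 / 442.74 = 111.94 kg/min

ṁ = 112 kg/min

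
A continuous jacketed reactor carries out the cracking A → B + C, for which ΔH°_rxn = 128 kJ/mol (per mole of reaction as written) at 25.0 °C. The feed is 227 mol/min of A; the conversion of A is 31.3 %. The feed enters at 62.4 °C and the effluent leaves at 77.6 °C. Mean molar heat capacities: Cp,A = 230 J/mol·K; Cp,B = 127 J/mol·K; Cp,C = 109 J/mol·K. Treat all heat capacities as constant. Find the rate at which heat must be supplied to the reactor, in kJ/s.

Extent of reaction ξ = 0.313 × 227 = 71.051 mol/min
Reaction term: ξ·ΔH°_rxn = 71.051 × 128 = 9094.5 kJ/min
Sensible, feed 62.4→25 °C: -1952.7 kJ/min
Outlet flows (mol/min): A 155.95, B 71.051, C 71.051
Sensible, products 25→77.6 °C: 2768.7 kJ/min
Q = ΔH = 9910.5 kJ/min = 165.18 kW
Heat supplied = 165.18 kJ/s

Q_in = 165 kJ/s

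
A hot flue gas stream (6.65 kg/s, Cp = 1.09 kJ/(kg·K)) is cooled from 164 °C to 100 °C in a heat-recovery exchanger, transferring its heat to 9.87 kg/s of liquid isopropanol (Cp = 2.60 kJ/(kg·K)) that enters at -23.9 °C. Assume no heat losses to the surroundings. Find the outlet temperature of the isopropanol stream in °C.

Heat released by hot stream: Q = 6.65 × 1.09 × (164 − 100) = 463.9 kJ/s
Energy balance on cold side (adiabatic exchanger): Q = ṁ_c·Cp_c·(T_c,out − T_c,in)
T_c,out = -23.9 + 463.9/(9.87 × 2.60) = -5.8225 °C

T_c,out = -5.82 °C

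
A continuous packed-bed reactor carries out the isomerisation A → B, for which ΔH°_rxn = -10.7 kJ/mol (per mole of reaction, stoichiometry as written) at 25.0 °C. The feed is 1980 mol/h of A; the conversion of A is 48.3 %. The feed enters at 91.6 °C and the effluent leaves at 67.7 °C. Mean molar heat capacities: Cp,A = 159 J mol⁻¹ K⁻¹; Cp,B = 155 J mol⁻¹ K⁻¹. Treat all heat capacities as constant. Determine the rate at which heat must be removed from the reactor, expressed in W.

Q_out = 4980 W

Extent of reaction ξ = 0.483 × 1980 = 956.34 mol/h
Reaction term: ξ·ΔH°_rxn = 956.34 × -10.7 = -10233 kJ/h
Sensible, feed 91.6→25 °C: -20967 kJ/h
Outlet flows (mol/h): A 1023.7, B 956.34
Sensible, products 25→67.7 °C: 13279 kJ/h
Q = ΔH = -17920 kJ/h = -4.9779 kW
Heat removed = 4977.9 W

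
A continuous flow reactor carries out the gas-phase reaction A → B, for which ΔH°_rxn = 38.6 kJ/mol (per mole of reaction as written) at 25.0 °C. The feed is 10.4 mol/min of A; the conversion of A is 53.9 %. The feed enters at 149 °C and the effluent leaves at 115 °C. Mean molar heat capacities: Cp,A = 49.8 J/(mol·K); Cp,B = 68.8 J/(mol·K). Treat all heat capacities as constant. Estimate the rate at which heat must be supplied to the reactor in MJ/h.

Extent of reaction ξ = 0.539 × 10.4 = 5.6056 mol/min
Reaction term: ξ·ΔH°_rxn = 5.6056 × 38.6 = 216.38 kJ/min
Sensible, feed 149→25 °C: -64.222 kJ/min
Outlet flows (mol/min): A 4.7944, B 5.6056
Sensible, products 25→115 °C: 56.198 kJ/min
Q = ΔH = 208.35 kJ/min = 3.4725 kW
Heat supplied = 12.501 MJ/h

Q_in = 12.5 MJ/h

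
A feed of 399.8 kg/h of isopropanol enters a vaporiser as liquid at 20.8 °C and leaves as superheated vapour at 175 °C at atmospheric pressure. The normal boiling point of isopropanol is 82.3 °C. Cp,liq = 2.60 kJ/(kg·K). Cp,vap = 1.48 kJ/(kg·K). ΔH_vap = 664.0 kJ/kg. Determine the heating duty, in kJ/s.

liquid 20.8→82.3 °C: 159.9 kJ/kg
vaporisation at 82.3 °C: 664 kJ/kg
vapour 82.3→175 °C: 137.2 kJ/kg
Δh = 159.9 + 664 + 137.2 = 961.1 kJ/kg
Q = ṁ·Δh = 399.8 kg/h × 961.1 kJ/kg = 384250 kJ/h
|Q| = 106.74 kW

Q = 107 kJ/s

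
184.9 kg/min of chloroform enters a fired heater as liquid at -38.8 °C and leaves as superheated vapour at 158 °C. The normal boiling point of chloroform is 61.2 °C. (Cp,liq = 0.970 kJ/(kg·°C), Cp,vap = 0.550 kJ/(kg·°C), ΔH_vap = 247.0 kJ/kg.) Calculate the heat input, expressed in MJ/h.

liquid -38.8→61.2 °C: 97 kJ/kg
vaporisation at 61.2 °C: 247 kJ/kg
vapour 61.2→158 °C: 53.24 kJ/kg
Δh = 97 + 247 + 53.24 = 397.24 kJ/kg
Q = ṁ·Δh = 184.9 kg/min × 397.24 kJ/kg = 73450 kJ/min
|Q| = 1224.2 kW = 4407 MJ/h

Q = 4410 MJ/h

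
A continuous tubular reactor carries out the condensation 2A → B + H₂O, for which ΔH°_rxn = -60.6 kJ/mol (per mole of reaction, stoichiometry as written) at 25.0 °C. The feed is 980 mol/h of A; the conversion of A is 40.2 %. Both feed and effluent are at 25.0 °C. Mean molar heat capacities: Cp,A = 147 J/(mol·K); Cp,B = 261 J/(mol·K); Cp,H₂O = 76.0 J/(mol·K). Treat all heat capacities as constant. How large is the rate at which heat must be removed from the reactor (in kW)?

Extent of reaction ξ = 0.402 × 980 / 2 = 196.98 mol/h
Reaction term: ξ·ΔH°_rxn = 196.98 × -60.6 = -11937 kJ/h
Q = ΔH = -11937 kJ/h = -3.3158 kW
Heat removed = 3.3158 kW

Q_out = 3.32 kW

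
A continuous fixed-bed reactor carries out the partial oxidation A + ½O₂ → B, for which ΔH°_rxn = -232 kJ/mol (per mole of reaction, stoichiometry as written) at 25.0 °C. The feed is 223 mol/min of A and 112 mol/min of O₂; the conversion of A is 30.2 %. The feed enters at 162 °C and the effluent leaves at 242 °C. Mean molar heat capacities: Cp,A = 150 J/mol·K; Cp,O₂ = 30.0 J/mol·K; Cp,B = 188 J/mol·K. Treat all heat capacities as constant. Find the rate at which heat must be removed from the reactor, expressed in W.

Q_out = 206000 W

Extent of reaction ξ = 0.302 × 223 = 67.346 mol/min
Reaction term: ξ·ΔH°_rxn = 67.346 × -232 = -15624 kJ/min
Sensible, feed 162→25 °C: -5043 kJ/min
Outlet flows (mol/min): A 155.65, O₂ 78.327, B 67.346
Sensible, products 25→242 °C: 8323.9 kJ/min
Q = ΔH = -12343 kJ/min = -205.72 kW
Heat removed = 205720 W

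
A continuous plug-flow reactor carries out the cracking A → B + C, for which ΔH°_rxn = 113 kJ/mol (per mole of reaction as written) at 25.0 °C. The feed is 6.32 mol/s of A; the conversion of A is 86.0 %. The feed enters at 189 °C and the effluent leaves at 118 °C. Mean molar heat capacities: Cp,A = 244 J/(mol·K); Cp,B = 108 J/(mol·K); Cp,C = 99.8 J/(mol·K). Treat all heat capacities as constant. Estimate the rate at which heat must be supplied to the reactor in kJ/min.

Extent of reaction ξ = 0.860 × 6.32 = 5.4352 mol/s
Reaction term: ξ·ΔH°_rxn = 5.4352 × 113 = 614.18 kJ/s
Sensible, feed 189→25 °C: -252.9 kJ/s
Outlet flows (mol/s): A 0.8848, B 5.4352, C 5.4352
Sensible, products 25→118 °C: 125.12 kJ/s
Q = ΔH = 486.39 kJ/s = 486.39 kW
Heat supplied = 29184 kJ/min

Q_in = 29200 kJ/min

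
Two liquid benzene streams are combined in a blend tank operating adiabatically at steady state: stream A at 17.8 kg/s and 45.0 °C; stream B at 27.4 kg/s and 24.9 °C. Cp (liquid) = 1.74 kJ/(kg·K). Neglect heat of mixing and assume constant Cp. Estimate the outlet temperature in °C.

T_out = 32.8 °C

Adiabatic, steady state ⇒ Σ ṁᵢCp,ᵢ(T_out − Tᵢ) = 0
Σ ṁᵢCp,ᵢTᵢ = 17.8×1.74×45.0 + 27.4×1.74×24.9 = 2580.9
Σ ṁᵢCp,ᵢ = 17.8×1.74 + 27.4×1.74 = 78.648
T_out = 2580.9 / 78.648 = 32.815 °C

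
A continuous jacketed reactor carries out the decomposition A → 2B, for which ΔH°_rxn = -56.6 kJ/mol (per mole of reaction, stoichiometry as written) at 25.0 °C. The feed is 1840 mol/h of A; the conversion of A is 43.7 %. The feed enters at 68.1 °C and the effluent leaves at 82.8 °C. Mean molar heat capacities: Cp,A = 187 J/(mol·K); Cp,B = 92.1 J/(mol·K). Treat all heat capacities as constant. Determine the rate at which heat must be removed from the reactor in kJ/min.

Q_out = 676 kJ/min

Extent of reaction ξ = 0.437 × 1840 = 804.08 mol/h
Reaction term: ξ·ΔH°_rxn = 804.08 × -56.6 = -45511 kJ/h
Sensible, feed 68.1→25 °C: -14830 kJ/h
Outlet flows (mol/h): A 1035.9, B 1608.2
Sensible, products 25→82.8 °C: 19758 kJ/h
Q = ΔH = -40583 kJ/h = -11.273 kW
Heat removed = 676.38 kJ/min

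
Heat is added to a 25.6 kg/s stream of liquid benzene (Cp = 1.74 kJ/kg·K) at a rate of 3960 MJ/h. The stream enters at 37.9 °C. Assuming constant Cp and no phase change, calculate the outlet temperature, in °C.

Q = 3960 MJ/h = 1100 kJ/s
ΔT = Q/(ṁ·Cp) = 1100/(25.6×1.74) = 24.695 K
T_out = 37.9 + 24.695 = 62.595 °C

T_out = 62.6 °C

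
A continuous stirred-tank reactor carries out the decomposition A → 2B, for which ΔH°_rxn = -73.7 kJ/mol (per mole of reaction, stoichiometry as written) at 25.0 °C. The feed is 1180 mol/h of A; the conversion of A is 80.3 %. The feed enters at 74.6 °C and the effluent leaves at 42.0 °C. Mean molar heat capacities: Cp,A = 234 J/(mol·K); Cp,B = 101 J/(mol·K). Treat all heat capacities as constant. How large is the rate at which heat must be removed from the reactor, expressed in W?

Q_out = 22000 W

Extent of reaction ξ = 0.803 × 1180 = 947.54 mol/h
Reaction term: ξ·ΔH°_rxn = 947.54 × -73.7 = -69834 kJ/h
Sensible, feed 74.6→25 °C: -13696 kJ/h
Outlet flows (mol/h): A 232.46, B 1895.1
Sensible, products 25→42.0 °C: 4178.6 kJ/h
Q = ΔH = -79351 kJ/h = -22.042 kW
Heat removed = 22042 W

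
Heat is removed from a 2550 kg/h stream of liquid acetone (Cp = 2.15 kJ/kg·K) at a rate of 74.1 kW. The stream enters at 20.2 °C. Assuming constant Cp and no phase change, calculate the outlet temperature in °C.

T_out = -28.5 °C

Q = 74.1 kW = 266760 kJ/h
ΔT = Q/(ṁ·Cp) = 266760/(2550×2.15) = 48.657 K
T_out = 20.2 − 48.657 = -28.457 °C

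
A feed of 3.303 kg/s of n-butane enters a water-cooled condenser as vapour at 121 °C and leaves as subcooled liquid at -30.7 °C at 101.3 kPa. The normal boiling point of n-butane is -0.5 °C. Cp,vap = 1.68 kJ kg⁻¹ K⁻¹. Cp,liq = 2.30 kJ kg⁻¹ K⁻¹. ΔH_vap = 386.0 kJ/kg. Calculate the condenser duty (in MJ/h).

Q_c = 7840 MJ/h

vapour 121→-0.5 °C: -204.12 kJ/kg
condensation at -0.5 °C: -386 kJ/kg
liquid -0.5→-30.7 °C: -69.46 kJ/kg
Δh = -204.12 + -386 + -69.46 = -659.58 kJ/kg
Q = ṁ·Δh = 3.303 kg/s × -659.58 kJ/kg = -2178.6 kJ/s
|Q| = 2178.6 kW = 7842.9 MJ/h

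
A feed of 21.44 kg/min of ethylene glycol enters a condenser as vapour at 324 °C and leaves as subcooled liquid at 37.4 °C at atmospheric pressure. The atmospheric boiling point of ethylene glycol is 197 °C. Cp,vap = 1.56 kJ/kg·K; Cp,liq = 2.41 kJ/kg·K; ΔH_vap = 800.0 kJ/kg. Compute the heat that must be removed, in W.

vapour 324→197 °C: -198.12 kJ/kg
condensation at 197 °C: -800 kJ/kg
liquid 197→37.4 °C: -384.64 kJ/kg
Δh = -198.12 + -800 + -384.64 = -1382.8 kJ/kg
Q = ṁ·Δh = 21.44 kg/min × -1382.8 kJ/kg = -29646 kJ/min
|Q| = 494.1 kW = 494100 W

Q_c = 494000 W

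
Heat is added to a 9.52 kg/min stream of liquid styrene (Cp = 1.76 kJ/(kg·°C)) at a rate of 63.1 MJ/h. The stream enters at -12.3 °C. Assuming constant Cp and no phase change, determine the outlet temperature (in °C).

T_out = 50.5 °C

Q = 63.1 MJ/h = 1051.7 kJ/min
ΔT = Q/(ṁ·Cp) = 1051.7/(9.52×1.76) = 62.767 K
T_out = -12.3 + 62.767 = 50.467 °C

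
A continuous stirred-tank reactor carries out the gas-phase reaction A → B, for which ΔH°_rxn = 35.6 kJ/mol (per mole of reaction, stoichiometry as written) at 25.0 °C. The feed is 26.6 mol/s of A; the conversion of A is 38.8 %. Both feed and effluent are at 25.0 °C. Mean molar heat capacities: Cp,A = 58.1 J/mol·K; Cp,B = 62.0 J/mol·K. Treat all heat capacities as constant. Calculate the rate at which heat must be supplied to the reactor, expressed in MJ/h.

Extent of reaction ξ = 0.388 × 26.6 = 10.321 mol/s
Reaction term: ξ·ΔH°_rxn = 10.321 × 35.6 = 367.42 kJ/s
Q = ΔH = 367.42 kJ/s = 367.42 kW
Heat supplied = 1322.7 MJ/h

Q_in = 1320 MJ/h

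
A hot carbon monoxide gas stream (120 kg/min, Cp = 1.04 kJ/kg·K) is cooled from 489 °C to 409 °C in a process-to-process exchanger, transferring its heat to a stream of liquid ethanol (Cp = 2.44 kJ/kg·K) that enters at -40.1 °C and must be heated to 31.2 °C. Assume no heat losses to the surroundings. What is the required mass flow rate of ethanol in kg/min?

ṁ_c = 57.4 kg/min

Heat released by hot stream: Q = 120 × 1.04 × (489 − 409) = 9984 kJ/min
Energy balance on cold side (adiabatic exchanger): Q = ṁ_c·Cp_c·(T_c,out − T_c,in)
ṁ_c = 9984 / [2.44 × (31.2 − -40.1)] = 57.389 kg/min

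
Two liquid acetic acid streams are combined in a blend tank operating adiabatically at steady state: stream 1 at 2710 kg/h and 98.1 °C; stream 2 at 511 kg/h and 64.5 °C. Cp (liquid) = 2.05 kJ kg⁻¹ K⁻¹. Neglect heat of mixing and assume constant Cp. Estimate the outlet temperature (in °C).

T_out = 92.8 °C

No heat crosses the boundary, so H_out = H_in.
Σ ṁᵢCp,ᵢTᵢ = 2710×2.05×98.1 + 511×2.05×64.5 = 612560
Σ ṁᵢCp,ᵢ = 2710×2.05 + 511×2.05 = 6603
T_out = 612560 / 6603 = 92.769 °C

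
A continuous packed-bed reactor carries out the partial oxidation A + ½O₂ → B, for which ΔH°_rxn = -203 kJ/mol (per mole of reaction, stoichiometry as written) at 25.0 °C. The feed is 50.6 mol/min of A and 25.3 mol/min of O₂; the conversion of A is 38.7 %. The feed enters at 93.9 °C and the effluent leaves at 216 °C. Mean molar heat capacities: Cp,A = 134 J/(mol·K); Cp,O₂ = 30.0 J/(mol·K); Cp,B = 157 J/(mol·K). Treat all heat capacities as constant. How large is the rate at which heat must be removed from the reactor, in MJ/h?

Extent of reaction ξ = 0.387 × 50.6 = 19.582 mol/min
Reaction term: ξ·ΔH°_rxn = 19.582 × -203 = -3975.2 kJ/min
Sensible, feed 93.9→25 °C: -519.46 kJ/min
Outlet flows (mol/min): A 31.018, O₂ 15.509, B 19.582
Sensible, products 25→216 °C: 1469.9 kJ/min
Q = ΔH = -3024.7 kJ/min = -50.412 kW
Heat removed = 181.48 MJ/h

Q_out = 181 MJ/h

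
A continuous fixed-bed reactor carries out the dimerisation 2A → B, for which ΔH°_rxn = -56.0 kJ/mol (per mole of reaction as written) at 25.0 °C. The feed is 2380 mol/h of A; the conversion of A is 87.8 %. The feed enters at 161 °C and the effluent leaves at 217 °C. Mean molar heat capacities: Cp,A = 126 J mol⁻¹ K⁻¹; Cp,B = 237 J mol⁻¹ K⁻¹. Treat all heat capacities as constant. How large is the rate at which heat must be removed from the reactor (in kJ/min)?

Q_out = 745 kJ/min

Extent of reaction ξ = 0.878 × 2380 / 2 = 1044.8 mol/h
Reaction term: ξ·ΔH°_rxn = 1044.8 × -56.0 = -58510 kJ/h
Sensible, feed 161→25 °C: -40784 kJ/h
Outlet flows (mol/h): A 290.36, B 1044.8
Sensible, products 25→217 °C: 54568 kJ/h
Q = ΔH = -44726 kJ/h = -12.424 kW
Heat removed = 745.43 kJ/min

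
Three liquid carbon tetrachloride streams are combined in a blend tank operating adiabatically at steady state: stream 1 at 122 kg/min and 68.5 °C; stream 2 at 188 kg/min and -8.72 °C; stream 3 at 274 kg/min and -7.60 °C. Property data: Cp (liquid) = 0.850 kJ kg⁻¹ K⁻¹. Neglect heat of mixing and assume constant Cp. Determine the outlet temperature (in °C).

No heat crosses the boundary, so H_out = H_in.
Σ ṁᵢCp,ᵢTᵢ = 122×0.850×68.5 + 188×0.850×-8.72 + 274×0.850×-7.60 = 3940
Σ ṁᵢCp,ᵢ = 122×0.850 + 188×0.850 + 274×0.850 = 496.4
T_out = 3940 / 496.4 = 7.9371 °C

T_out = 7.94 °C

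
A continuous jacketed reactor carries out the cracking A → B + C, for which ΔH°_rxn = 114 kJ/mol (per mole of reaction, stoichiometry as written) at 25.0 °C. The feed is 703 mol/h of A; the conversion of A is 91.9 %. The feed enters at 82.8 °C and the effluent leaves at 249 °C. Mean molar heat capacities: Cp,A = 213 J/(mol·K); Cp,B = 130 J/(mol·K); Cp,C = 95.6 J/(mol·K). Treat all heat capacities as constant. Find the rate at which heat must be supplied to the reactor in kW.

Extent of reaction ξ = 0.919 × 703 = 646.06 mol/h
Reaction term: ξ·ΔH°_rxn = 646.06 × 114 = 73650 kJ/h
Sensible, feed 82.8→25 °C: -8654.9 kJ/h
Outlet flows (mol/h): A 56.943, B 646.06, C 646.06
Sensible, products 25→249 °C: 35365 kJ/h
Q = ΔH = 100360 kJ/h = 27.878 kW
Heat supplied = 27.878 kW

Q_in = 27.9 kW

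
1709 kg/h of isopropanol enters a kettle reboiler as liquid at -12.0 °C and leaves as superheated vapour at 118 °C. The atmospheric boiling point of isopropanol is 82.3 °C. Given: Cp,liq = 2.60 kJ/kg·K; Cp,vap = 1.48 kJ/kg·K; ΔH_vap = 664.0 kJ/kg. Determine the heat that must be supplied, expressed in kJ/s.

liquid -12.0→82.3 °C: 245.18 kJ/kg
vaporisation at 82.3 °C: 664 kJ/kg
vapour 82.3→118 °C: 52.836 kJ/kg
Δh = 245.18 + 664 + 52.836 = 962.02 kJ/kg
Q = ṁ·Δh = 1709 kg/h × 962.02 kJ/kg = 1.6441e+06 kJ/h
|Q| = 456.69 kW

Q = 457 kJ/s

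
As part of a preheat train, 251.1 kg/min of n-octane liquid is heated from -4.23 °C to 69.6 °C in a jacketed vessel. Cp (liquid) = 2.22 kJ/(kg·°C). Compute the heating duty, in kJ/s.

Q = 686 kJ/s

Q = ṁ·Cp·ΔT = 251.1 × 2.22 × (69.6 − -4.23) = 41156 kJ/min
Converting: 41156 / 60 s = 685.93 kW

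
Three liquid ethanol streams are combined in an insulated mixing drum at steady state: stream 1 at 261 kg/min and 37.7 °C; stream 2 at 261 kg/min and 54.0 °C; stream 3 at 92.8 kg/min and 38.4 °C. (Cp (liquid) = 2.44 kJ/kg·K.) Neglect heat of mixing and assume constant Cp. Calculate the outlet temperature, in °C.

No heat crosses the boundary, so H_out = H_in.
T_out = Σ ṁᵢCp,ᵢTᵢ / Σ ṁᵢCp,ᵢ
      = 67093 / 1500.1 = 44.725 °C

T_out = 44.7 °C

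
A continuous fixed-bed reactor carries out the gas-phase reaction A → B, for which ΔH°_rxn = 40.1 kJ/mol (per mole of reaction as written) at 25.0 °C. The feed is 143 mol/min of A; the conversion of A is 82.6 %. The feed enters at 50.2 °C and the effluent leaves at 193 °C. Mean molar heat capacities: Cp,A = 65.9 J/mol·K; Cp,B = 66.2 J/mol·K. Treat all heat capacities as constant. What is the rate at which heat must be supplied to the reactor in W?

Extent of reaction ξ = 0.826 × 143 = 118.12 mol/min
Reaction term: ξ·ΔH°_rxn = 118.12 × 40.1 = 4736.5 kJ/min
Sensible, feed 50.2→25 °C: -237.48 kJ/min
Outlet flows (mol/min): A 24.882, B 118.12
Sensible, products 25→193 °C: 1589.1 kJ/min
Q = ΔH = 6088.2 kJ/min = 101.47 kW
Heat supplied = 101470 W

Q_in = 101000 W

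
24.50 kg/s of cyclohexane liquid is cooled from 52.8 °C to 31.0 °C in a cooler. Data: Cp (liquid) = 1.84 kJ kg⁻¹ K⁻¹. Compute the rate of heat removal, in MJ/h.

Q = ṁ·Cp·ΔT = 24.50 × 1.84 × (31.0 − 52.8) = -982.74 kJ/s
Cooling duty = 3537.9 MJ/h

Q_c = 3540 MJ/h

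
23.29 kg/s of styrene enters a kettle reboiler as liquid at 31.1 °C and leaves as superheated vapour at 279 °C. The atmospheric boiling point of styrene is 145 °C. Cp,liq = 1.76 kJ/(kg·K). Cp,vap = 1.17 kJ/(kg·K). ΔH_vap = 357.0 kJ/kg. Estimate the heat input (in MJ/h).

liquid 31.1→145 °C: 200.46 kJ/kg
vaporisation at 145 °C: 357 kJ/kg
vapour 145→279 °C: 156.78 kJ/kg
Δh = 200.46 + 357 + 156.78 = 714.24 kJ/kg
Q = ṁ·Δh = 23.29 kg/s × 714.24 kJ/kg = 16635 kJ/s
|Q| = 16635 kW = 59885 MJ/h

Q = 59900 MJ/h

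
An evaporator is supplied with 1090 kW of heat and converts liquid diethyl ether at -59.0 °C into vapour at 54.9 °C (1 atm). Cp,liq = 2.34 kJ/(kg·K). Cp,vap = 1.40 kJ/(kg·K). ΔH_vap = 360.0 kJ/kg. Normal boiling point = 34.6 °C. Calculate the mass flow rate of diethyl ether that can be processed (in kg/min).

Δh = 2.34×(34.6−-59.0) + 360.0 + 1.40×(54.9−34.6) = 607.44 kJ/kg
Q = 1090 kW = 1090 kJ/s = 65400 kJ/min
ṁ = Q/Δh = 65400 / 607.44 = 107.66 kg/min

ṁ = 108 kg/min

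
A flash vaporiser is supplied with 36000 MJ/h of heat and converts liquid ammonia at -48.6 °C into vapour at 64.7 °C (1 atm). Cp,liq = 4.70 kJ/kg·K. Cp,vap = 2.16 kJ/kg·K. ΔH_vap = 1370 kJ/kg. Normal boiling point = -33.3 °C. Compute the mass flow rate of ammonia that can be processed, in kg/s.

ṁ = 6.05 kg/s

Δh = 4.70×(-33.3−-48.6) + 1370 + 2.16×(64.7−-33.3) = 1653.6 kJ/kg
Q = 36000 MJ/h = 10000 kJ/s = 10000 kJ/s
ṁ = Q/Δh = 10000 / 1653.6 = 6.0474 kg/s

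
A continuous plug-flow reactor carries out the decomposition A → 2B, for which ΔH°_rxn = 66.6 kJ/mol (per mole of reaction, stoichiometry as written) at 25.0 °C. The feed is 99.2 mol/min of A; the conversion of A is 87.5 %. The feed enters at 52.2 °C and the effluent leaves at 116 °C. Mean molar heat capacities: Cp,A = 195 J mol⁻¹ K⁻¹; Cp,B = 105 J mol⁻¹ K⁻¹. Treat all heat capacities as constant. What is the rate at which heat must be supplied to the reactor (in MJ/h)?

Q_in = 428 MJ/h

Extent of reaction ξ = 0.875 × 99.2 = 86.8 mol/min
Reaction term: ξ·ΔH°_rxn = 86.8 × 66.6 = 5780.9 kJ/min
Sensible, feed 52.2→25 °C: -526.16 kJ/min
Outlet flows (mol/min): A 12.4, B 173.6
Sensible, products 25→116 °C: 1878.8 kJ/min
Q = ΔH = 7133.5 kJ/min = 118.89 kW
Heat supplied = 428.01 MJ/h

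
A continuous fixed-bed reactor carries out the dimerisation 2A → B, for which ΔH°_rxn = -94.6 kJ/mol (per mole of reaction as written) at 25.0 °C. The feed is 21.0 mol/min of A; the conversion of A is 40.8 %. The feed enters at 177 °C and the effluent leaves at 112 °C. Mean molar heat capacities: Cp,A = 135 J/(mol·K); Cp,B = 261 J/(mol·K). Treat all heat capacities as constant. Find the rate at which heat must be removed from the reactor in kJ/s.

Extent of reaction ξ = 0.408 × 21.0 / 2 = 4.284 mol/min
Reaction term: ξ·ΔH°_rxn = 4.284 × -94.6 = -405.27 kJ/min
Sensible, feed 177→25 °C: -430.92 kJ/min
Outlet flows (mol/min): A 12.432, B 4.284
Sensible, products 25→112 °C: 243.29 kJ/min
Q = ΔH = -592.9 kJ/min = -9.8816 kW
Heat removed = 9.8816 kJ/s

Q_out = 9.88 kJ/s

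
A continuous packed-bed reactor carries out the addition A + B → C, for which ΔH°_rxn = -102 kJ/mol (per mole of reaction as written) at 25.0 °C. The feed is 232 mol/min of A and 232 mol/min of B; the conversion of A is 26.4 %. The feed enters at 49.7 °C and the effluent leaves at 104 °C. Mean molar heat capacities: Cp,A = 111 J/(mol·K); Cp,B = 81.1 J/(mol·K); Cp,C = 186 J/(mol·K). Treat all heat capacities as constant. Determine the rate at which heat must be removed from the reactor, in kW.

Extent of reaction ξ = 0.264 × 232 = 61.248 mol/min
Reaction term: ξ·ΔH°_rxn = 61.248 × -102 = -6247.3 kJ/min
Sensible, feed 49.7→25 °C: -1100.8 kJ/min
Outlet flows (mol/min): A 170.75, B 170.75, C 61.248
Sensible, products 25→104 °C: 3491.3 kJ/min
Q = ΔH = -3856.8 kJ/min = -64.28 kW
Heat removed = 64.28 kW

Q_out = 64.3 kW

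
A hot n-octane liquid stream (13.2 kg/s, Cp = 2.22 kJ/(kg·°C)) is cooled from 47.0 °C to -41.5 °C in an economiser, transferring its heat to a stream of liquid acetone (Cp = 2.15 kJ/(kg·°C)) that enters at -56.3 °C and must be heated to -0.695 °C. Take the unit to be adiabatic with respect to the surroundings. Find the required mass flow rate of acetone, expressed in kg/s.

Heat released by hot stream: Q = 13.2 × 2.22 × (47.0 − -41.5) = 2593.4 kJ/s
Energy balance on cold side (adiabatic exchanger): Q = ṁ_c·Cp_c·(T_c,out − T_c,in)
ṁ_c = 2593.4 / [2.15 × (-0.695 − -56.3)] = 21.693 kg/s

ṁ_c = 21.7 kg/s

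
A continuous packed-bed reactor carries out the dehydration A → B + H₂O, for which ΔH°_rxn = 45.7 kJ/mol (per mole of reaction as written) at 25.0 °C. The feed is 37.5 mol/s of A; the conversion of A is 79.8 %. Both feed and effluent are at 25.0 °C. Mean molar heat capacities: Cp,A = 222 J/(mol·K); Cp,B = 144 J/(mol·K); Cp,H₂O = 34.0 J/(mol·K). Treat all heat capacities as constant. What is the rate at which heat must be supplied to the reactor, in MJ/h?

Q_in = 4920 MJ/h

Extent of reaction ξ = 0.798 × 37.5 = 29.925 mol/s
Reaction term: ξ·ΔH°_rxn = 29.925 × 45.7 = 1367.6 kJ/s
Q = ΔH = 1367.6 kJ/s = 1367.6 kW
Heat supplied = 4923.3 MJ/h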